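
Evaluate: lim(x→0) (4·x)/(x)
This is a 0/0 indeterminate form.

Apply L'Hôpital's rule: differentiate numerator and denominator separately.
  f(x) = 4·x   ⇒   f'(x) = 4
  g(x) = x   ⇒   g'(x) = 1
  lim(x→0) f'(x)/g'(x) = lim(x→0) (4)/(1)
  = 4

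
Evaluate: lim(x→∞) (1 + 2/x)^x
This is an exponential indeterminate form.

For exponential indeterminate forms, take the natural log:
  Let L = lim(x→∞) (1 + 2/x)^x
  Then ln(L) = lim(x→∞) [exponent × ln(base)]
  Evaluate using L'Hôpital or standard limits, then exponentiate.
  L = e²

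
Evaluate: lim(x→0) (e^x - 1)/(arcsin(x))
This is a 0/0 indeterminate form.

Apply L'Hôpital's rule: differentiate numerator and denominator separately.
  f(x) = e^(x) - 1   ⇒   f'(x) = e^(x)
  g(x) = asin(x)   ⇒   g'(x) = 1/sqrt(1 - x^2)
  lim(x→0) f'(x)/g'(x) = lim(x→0) (e^(x))/(1/sqrt(1 - x^2))
  = 1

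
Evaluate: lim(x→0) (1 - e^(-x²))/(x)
This is a 0/0 indeterminate form.

Apply L'Hôpital's rule: differentiate numerator and denominator separately.
  f(x) = 1 - e^(-x^2)   ⇒   f'(x) = 2·x·e^(-x^2)
  g(x) = x   ⇒   g'(x) = 1
  lim(x→0) f'(x)/g'(x) = lim(x→0) (2·x·e^(-x^2))/(1)
  = 0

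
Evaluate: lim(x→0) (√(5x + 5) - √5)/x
This is a standard limit.

Factor or rationalize the expression:
  lim(x→0) (√(5x + 5) - √5)/x = sqrt(5)/2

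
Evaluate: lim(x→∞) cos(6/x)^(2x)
This is an exponential indeterminate form.

For exponential indeterminate forms, take the natural log:
  Let L = lim(x→∞) cos(6/x)^(2x)
  Then ln(L) = lim(x→∞) [exponent × ln(base)]
  Evaluate using L'Hôpital or standard limits, then exponentiate.
  L = 1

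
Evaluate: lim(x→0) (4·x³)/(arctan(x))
This is a 0/0 indeterminate form.

Apply L'Hôpital's rule: differentiate numerator and denominator separately.
  f(x) = 4·x^3   ⇒   f'(x) = 12·x^2
  g(x) = atan(x)   ⇒   g'(x) = 1/(x^2 + 1)
  lim(x→0) f'(x)/g'(x) = lim(x→0) (12·x^2)/(1/(x^2 + 1))
  = 0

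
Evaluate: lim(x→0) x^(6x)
This is an exponential indeterminate form.

For exponential indeterminate forms, take the natural log:
  Let L = lim(x→0) x^(6x)
  Then ln(L) = lim(x→0) [exponent × ln(base)]
  Evaluate using L'Hôpital or standard limits, then exponentiate.
  L = 1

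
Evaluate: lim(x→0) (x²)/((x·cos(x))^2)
This is a 0/0 indeterminate form.

Apply L'Hôpital's rule: differentiate numerator and denominator separately.
  f(x) = x^2   ⇒   f'(x) = 2·x
  g(x) = x^2·cos(x)^2   ⇒   g'(x) = -2·x^2·sin(x)·cos(x) + 2·x·cos(x)^2
  lim(x→0) f'(x)/g'(x) = lim(x→0) (2·x)/(-2·x^2·sin(x)·cos(x) + 2·x·cos(x)^2)
  = 1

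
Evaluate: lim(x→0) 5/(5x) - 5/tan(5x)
This is an ∞-∞ indeterminate form.

Combine fractions or rationalize to convert ∞-∞ to 0/0 form:
  lim(x→0) 5/(5x) - 5/tan(5x) = 0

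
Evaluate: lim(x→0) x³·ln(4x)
This is a 0·∞ indeterminate form.

Rewrite 0·∞ as a quotient (0/0 or ∞/∞ form), then apply L'Hôpital's rule:
  lim(x→0) x³·ln(4x) = 0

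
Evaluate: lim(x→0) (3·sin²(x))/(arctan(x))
This is a 0/0 indeterminate form.

Apply L'Hôpital's rule: differentiate numerator and denominator separately.
  f(x) = 3·sin(x)^2   ⇒   f'(x) = 6·sin(x)·cos(x)
  g(x) = atan(x)   ⇒   g'(x) = 1/(x^2 + 1)
  lim(x→0) f'(x)/g'(x) = lim(x→0) (6·sin(x)·cos(x))/(1/(x^2 + 1))
  = 0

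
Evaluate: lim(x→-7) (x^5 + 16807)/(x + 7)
This is a standard limit.

Factor or rationalize the expression:
  lim(x→-7) (x^5 + 16807)/(x + 7) = 12005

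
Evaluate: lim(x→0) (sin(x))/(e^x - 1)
This is a 0/0 indeterminate form.

Apply L'Hôpital's rule: differentiate numerator and denominator separately.
  f(x) = sin(x)   ⇒   f'(x) = cos(x)
  g(x) = e^(x) - 1   ⇒   g'(x) = e^(x)
  lim(x→0) f'(x)/g'(x) = lim(x→0) (cos(x))/(e^(x))
  = 1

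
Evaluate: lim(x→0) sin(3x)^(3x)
This is an exponential indeterminate form.

For exponential indeterminate forms, take the natural log:
  Let L = lim(x→0) sin(3x)^(3x)
  Then ln(L) = lim(x→0) [exponent × ln(base)]
  Evaluate using L'Hôpital or standard limits, then exponentiate.
  L = 1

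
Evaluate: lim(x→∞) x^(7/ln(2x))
This is an exponential indeterminate form.

For exponential indeterminate forms, take the natural log:
  Let L = lim(x→∞) x^(7/ln(2x))
  Then ln(L) = lim(x→∞) [exponent × ln(base)]
  Evaluate using L'Hôpital or standard limits, then exponentiate.
  L = e^(7)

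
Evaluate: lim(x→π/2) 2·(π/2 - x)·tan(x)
This is a 0·∞ indeterminate form.

Rewrite 0·∞ as a quotient (0/0 or ∞/∞ form), then apply L'Hôpital's rule:
  lim(x→π/2) 2·(π/2 - x)·tan(x) = 2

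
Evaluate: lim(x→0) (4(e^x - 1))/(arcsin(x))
This is a 0/0 indeterminate form.

Apply L'Hôpital's rule: differentiate numerator and denominator separately.
  f(x) = 4·e^(x) - 4   ⇒   f'(x) = 4·e^(x)
  g(x) = asin(x)   ⇒   g'(x) = 1/sqrt(1 - x^2)
  lim(x→0) f'(x)/g'(x) = lim(x→0) (4·e^(x))/(1/sqrt(1 - x^2))
  = 4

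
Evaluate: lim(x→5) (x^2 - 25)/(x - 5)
This is a standard limit.

Factor or rationalize the expression:
  lim(x→5) (x^2 - 25)/(x - 5) = 10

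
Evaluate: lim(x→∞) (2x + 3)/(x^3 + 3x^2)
This is an ∞/∞ indeterminate form.

Apply L'Hôpital's rule: differentiate numerator and denominator separately.
  f(x) = 2·x + 3   ⇒   f'(x) = 2
  g(x) = x^3 + 3·x^2   ⇒   g'(x) = 3·x^2 + 6·x
  lim(x→∞) f'(x)/g'(x) = lim(x→∞) (2)/(3·x^2 + 6·x)
  = 0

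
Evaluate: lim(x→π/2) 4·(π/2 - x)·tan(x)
This is a 0·∞ indeterminate form.

Rewrite 0·∞ as a quotient (0/0 or ∞/∞ form), then apply L'Hôpital's rule:
  lim(x→π/2) 4·(π/2 - x)·tan(x) = 4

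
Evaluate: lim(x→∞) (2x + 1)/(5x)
This is an ∞/∞ indeterminate form.

Apply L'Hôpital's rule: differentiate numerator and denominator separately.
  f(x) = 2·x + 1   ⇒   f'(x) = 2
  g(x) = 5·x   ⇒   g'(x) = 5
  lim(x→∞) f'(x)/g'(x) = lim(x→∞) (2)/(5)
  = 2/5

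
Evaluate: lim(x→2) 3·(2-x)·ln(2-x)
This is a 0·∞ indeterminate form.

Rewrite 0·∞ as a quotient (0/0 or ∞/∞ form), then apply L'Hôpital's rule:
  lim(x→2) 3·(2-x)·ln(2-x) = 0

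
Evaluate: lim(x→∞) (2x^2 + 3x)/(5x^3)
This is an ∞/∞ indeterminate form.

Apply L'Hôpital's rule: differentiate numerator and denominator separately.
  f(x) = 2·x^2 + 3·x   ⇒   f'(x) = 4·x + 3
  g(x) = 5·x^3   ⇒   g'(x) = 15·x^2
  lim(x→∞) f'(x)/g'(x) = lim(x→∞) (4·x + 3)/(15·x^2)
  = 0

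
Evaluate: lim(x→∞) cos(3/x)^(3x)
This is an exponential indeterminate form.

For exponential indeterminate forms, take the natural log:
  Let L = lim(x→∞) cos(3/x)^(3x)
  Then ln(L) = lim(x→∞) [exponent × ln(base)]
  Evaluate using L'Hôpital or standard limits, then exponentiate.
  L = 1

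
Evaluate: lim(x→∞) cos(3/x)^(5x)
This is an exponential indeterminate form.

For exponential indeterminate forms, take the natural log:
  Let L = lim(x→∞) cos(3/x)^(5x)
  Then ln(L) = lim(x→∞) [exponent × ln(base)]
  Evaluate using L'Hôpital or standard limits, then exponentiate.
  L = 1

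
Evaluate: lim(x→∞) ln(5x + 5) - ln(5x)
This is an ∞-∞ indeterminate form.

Combine fractions or rationalize to convert ∞-∞ to 0/0 form:
  lim(x→∞) ln(5x + 5) - ln(5x) = 0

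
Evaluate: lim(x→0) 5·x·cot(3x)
This is a 0·∞ indeterminate form.

Rewrite 0·∞ as a quotient (0/0 or ∞/∞ form), then apply L'Hôpital's rule:
  lim(x→0) 5·x·cot(3x) = 5/3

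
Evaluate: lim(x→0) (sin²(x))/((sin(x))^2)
This is a 0/0 indeterminate form.

Apply L'Hôpital's rule: differentiate numerator and denominator separately.
  f(x) = sin(x)^2   ⇒   f'(x) = 2·sin(x)·cos(x)
  g(x) = sin(x)^2   ⇒   g'(x) = 2·sin(x)·cos(x)
  lim(x→0) f'(x)/g'(x) = lim(x→0) (2·sin(x)·cos(x))/(2·sin(x)·cos(x))
  = 1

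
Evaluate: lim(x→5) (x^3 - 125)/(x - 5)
This is a standard limit.

Factor or rationalize the expression:
  lim(x→5) (x^3 - 125)/(x - 5) = 75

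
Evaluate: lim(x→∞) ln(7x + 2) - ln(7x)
This is an ∞-∞ indeterminate form.

Combine fractions or rationalize to convert ∞-∞ to 0/0 form:
  lim(x→∞) ln(7x + 2) - ln(7x) = 0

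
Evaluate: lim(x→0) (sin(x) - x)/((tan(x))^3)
This is a 0/0 indeterminate form.

Apply L'Hôpital's rule: differentiate numerator and denominator separately.
  f(x) = -x + sin(x)   ⇒   f'(x) = cos(x) - 1
  g(x) = tan(x)^3   ⇒   g'(x) = (3·tan(x)^2 + 3)·tan(x)^2
  lim(x→0) f'(x)/g'(x) = lim(x→0) (cos(x) - 1)/((3·tan(x)^2 + 3)·tan(x)^2)
  = -1/6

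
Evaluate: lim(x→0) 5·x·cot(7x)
This is a 0·∞ indeterminate form.

Rewrite 0·∞ as a quotient (0/0 or ∞/∞ form), then apply L'Hôpital's rule:
  lim(x→0) 5·x·cot(7x) = 5/7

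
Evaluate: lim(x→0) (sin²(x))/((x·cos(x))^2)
This is a 0/0 indeterminate form.

Apply L'Hôpital's rule: differentiate numerator and denominator separately.
  f(x) = sin(x)^2   ⇒   f'(x) = 2·sin(x)·cos(x)
  g(x) = x^2·cos(x)^2   ⇒   g'(x) = -2·x^2·sin(x)·cos(x) + 2·x·cos(x)^2
  lim(x→0) f'(x)/g'(x) = lim(x→0) (2·sin(x)·cos(x))/(-2·x^2·sin(x)·cos(x) + 2·x·cos(x)^2)
  = 1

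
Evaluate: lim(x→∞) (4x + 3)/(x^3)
This is an ∞/∞ indeterminate form.

Apply L'Hôpital's rule: differentiate numerator and denominator separately.
  f(x) = 4·x + 3   ⇒   f'(x) = 4
  g(x) = x^3   ⇒   g'(x) = 3·x^2
  lim(x→∞) f'(x)/g'(x) = lim(x→∞) (4)/(3·x^2)
  = 0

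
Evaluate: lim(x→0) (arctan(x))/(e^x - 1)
This is a 0/0 indeterminate form.

Apply L'Hôpital's rule: differentiate numerator and denominator separately.
  f(x) = atan(x)   ⇒   f'(x) = 1/(x^2 + 1)
  g(x) = e^(x) - 1   ⇒   g'(x) = e^(x)
  lim(x→0) f'(x)/g'(x) = lim(x→0) (1/(x^2 + 1))/(e^(x))
  = 1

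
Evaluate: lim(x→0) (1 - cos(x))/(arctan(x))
This is a 0/0 indeterminate form.

Apply L'Hôpital's rule: differentiate numerator and denominator separately.
  f(x) = 1 - cos(x)   ⇒   f'(x) = sin(x)
  g(x) = atan(x)   ⇒   g'(x) = 1/(x^2 + 1)
  lim(x→0) f'(x)/g'(x) = lim(x→0) (sin(x))/(1/(x^2 + 1))
  = 0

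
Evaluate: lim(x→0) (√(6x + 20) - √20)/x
This is a standard limit.

Factor or rationalize the expression:
  lim(x→0) (√(6x + 20) - √20)/x = 3·sqrt(5)/10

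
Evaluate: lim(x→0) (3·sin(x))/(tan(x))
This is a 0/0 indeterminate form.

Apply L'Hôpital's rule: differentiate numerator and denominator separately.
  f(x) = 3·sin(x)   ⇒   f'(x) = 3·cos(x)
  g(x) = tan(x)   ⇒   g'(x) = tan(x)^2 + 1
  lim(x→0) f'(x)/g'(x) = lim(x→0) (3·cos(x))/(tan(x)^2 + 1)
  = 3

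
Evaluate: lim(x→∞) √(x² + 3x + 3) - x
This is an ∞-∞ indeterminate form.

Combine fractions or rationalize to convert ∞-∞ to 0/0 form:
  lim(x→∞) √(x² + 3x + 3) - x = 3/2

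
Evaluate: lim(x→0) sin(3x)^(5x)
This is an exponential indeterminate form.

For exponential indeterminate forms, take the natural log:
  Let L = lim(x→0) sin(3x)^(5x)
  Then ln(L) = lim(x→0) [exponent × ln(base)]
  Evaluate using L'Hôpital or standard limits, then exponentiate.
  L = 1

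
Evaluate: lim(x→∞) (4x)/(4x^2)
This is an ∞/∞ indeterminate form.

Apply L'Hôpital's rule: differentiate numerator and denominator separately.
  f(x) = 4·x   ⇒   f'(x) = 4
  g(x) = 4·x^2   ⇒   g'(x) = 8·x
  lim(x→∞) f'(x)/g'(x) = lim(x→∞) (4)/(8·x)
  = 0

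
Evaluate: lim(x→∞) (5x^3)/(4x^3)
This is an ∞/∞ indeterminate form.

Apply L'Hôpital's rule: differentiate numerator and denominator separately.
  f(x) = 5·x^3   ⇒   f'(x) = 15·x^2
  g(x) = 4·x^3   ⇒   g'(x) = 12·x^2
  lim(x→∞) f'(x)/g'(x) = lim(x→∞) (15·x^2)/(12·x^2)
  = 5/4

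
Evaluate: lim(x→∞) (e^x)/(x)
This is an ∞/∞ indeterminate form.

Apply L'Hôpital's rule: differentiate numerator and denominator separately.
  f(x) = e^(x)   ⇒   f'(x) = e^(x)
  g(x) = x   ⇒   g'(x) = 1
  lim(x→∞) f'(x)/g'(x) = lim(x→∞) (e^(x))/(1)
  = ∞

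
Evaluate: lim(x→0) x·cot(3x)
This is a 0·∞ indeterminate form.

Rewrite 0·∞ as a quotient (0/0 or ∞/∞ form), then apply L'Hôpital's rule:
  lim(x→0) x·cot(3x) = 1/3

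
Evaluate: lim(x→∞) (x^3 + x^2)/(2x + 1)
This is an ∞/∞ indeterminate form.

Apply L'Hôpital's rule: differentiate numerator and denominator separately.
  f(x) = x^3 + x^2   ⇒   f'(x) = 3·x^2 + 2·x
  g(x) = 2·x + 1   ⇒   g'(x) = 2
  lim(x→∞) f'(x)/g'(x) = lim(x→∞) (3·x^2 + 2·x)/(2)
  = ∞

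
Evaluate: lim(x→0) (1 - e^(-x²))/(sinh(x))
This is a 0/0 indeterminate form.

Apply L'Hôpital's rule: differentiate numerator and denominator separately.
  f(x) = 1 - e^(-x^2)   ⇒   f'(x) = 2·x·e^(-x^2)
  g(x) = sinh(x)   ⇒   g'(x) = cosh(x)
  lim(x→0) f'(x)/g'(x) = lim(x→0) (2·x·e^(-x^2))/(cosh(x))
  = 0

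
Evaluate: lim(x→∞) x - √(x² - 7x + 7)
This is an ∞-∞ indeterminate form.

Combine fractions or rationalize to convert ∞-∞ to 0/0 form:
  lim(x→∞) x - √(x² - 7x + 7) = 7/2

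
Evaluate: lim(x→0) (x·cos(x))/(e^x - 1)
This is a 0/0 indeterminate form.

Apply L'Hôpital's rule: differentiate numerator and denominator separately.
  f(x) = x·cos(x)   ⇒   f'(x) = -x·sin(x) + cos(x)
  g(x) = e^(x) - 1   ⇒   g'(x) = e^(x)
  lim(x→0) f'(x)/g'(x) = lim(x→0) (-x·sin(x) + cos(x))/(e^(x))
  = 1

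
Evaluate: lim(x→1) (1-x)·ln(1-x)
This is a 0·∞ indeterminate form.

Rewrite 0·∞ as a quotient (0/0 or ∞/∞ form), then apply L'Hôpital's rule:
  lim(x→1) (1-x)·ln(1-x) = 0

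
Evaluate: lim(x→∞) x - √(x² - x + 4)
This is an ∞-∞ indeterminate form.

Combine fractions or rationalize to convert ∞-∞ to 0/0 form:
  lim(x→∞) x - √(x² - x + 4) = 1/2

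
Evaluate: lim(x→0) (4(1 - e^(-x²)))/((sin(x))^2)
This is a 0/0 indeterminate form.

Apply L'Hôpital's rule: differentiate numerator and denominator separately.
  f(x) = 4 - 4·e^(-x^2)   ⇒   f'(x) = 8·x·e^(-x^2)
  g(x) = sin(x)^2   ⇒   g'(x) = 2·sin(x)·cos(x)
  lim(x→0) f'(x)/g'(x) = lim(x→0) (8·x·e^(-x^2))/(2·sin(x)·cos(x))
  = 4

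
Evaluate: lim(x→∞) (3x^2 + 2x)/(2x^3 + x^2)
This is an ∞/∞ indeterminate form.

Apply L'Hôpital's rule: differentiate numerator and denominator separately.
  f(x) = 3·x^2 + 2·x   ⇒   f'(x) = 6·x + 2
  g(x) = 2·x^3 + x^2   ⇒   g'(x) = 6·x^2 + 2·x
  lim(x→∞) f'(x)/g'(x) = lim(x→∞) (6·x + 2)/(6·x^2 + 2·x)
  = 0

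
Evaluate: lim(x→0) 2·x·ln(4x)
This is a 0·∞ indeterminate form.

Rewrite 0·∞ as a quotient (0/0 or ∞/∞ form), then apply L'Hôpital's rule:
  lim(x→0) 2·x·ln(4x) = 0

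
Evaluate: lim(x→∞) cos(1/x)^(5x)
This is an exponential indeterminate form.

For exponential indeterminate forms, take the natural log:
  Let L = lim(x→∞) cos(1/x)^(5x)
  Then ln(L) = lim(x→∞) [exponent × ln(base)]
  Evaluate using L'Hôpital or standard limits, then exponentiate.
  L = 1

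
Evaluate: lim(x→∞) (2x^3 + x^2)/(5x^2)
This is an ∞/∞ indeterminate form.

Apply L'Hôpital's rule: differentiate numerator and denominator separately.
  f(x) = 2·x^3 + x^2   ⇒   f'(x) = 6·x^2 + 2·x
  g(x) = 5·x^2   ⇒   g'(x) = 10·x
  lim(x→∞) f'(x)/g'(x) = lim(x→∞) (6·x^2 + 2·x)/(10·x)
  = ∞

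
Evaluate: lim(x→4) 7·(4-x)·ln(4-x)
This is a 0·∞ indeterminate form.

Rewrite 0·∞ as a quotient (0/0 or ∞/∞ form), then apply L'Hôpital's rule:
  lim(x→4) 7·(4-x)·ln(4-x) = 0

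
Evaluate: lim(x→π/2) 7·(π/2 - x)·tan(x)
This is a 0·∞ indeterminate form.

Rewrite 0·∞ as a quotient (0/0 or ∞/∞ form), then apply L'Hôpital's rule:
  lim(x→π/2) 7·(π/2 - x)·tan(x) = 7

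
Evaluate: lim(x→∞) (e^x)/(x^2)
This is an ∞/∞ indeterminate form.

Apply L'Hôpital's rule: differentiate numerator and denominator separately.
  f(x) = e^(x)   ⇒   f'(x) = e^(x)
  g(x) = x^2   ⇒   g'(x) = 2·x
  lim(x→∞) f'(x)/g'(x) = lim(x→∞) (e^(x))/(2·x)
  = ∞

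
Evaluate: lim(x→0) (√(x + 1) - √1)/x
This is a standard limit.

Factor or rationalize the expression:
  lim(x→0) (√(x + 1) - √1)/x = 1/2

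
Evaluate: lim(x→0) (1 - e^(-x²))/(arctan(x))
This is a 0/0 indeterminate form.

Apply L'Hôpital's rule: differentiate numerator and denominator separately.
  f(x) = 1 - e^(-x^2)   ⇒   f'(x) = 2·x·e^(-x^2)
  g(x) = atan(x)   ⇒   g'(x) = 1/(x^2 + 1)
  lim(x→0) f'(x)/g'(x) = lim(x→0) (2·x·e^(-x^2))/(1/(x^2 + 1))
  = 0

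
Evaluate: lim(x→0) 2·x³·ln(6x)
This is a 0·∞ indeterminate form.

Rewrite 0·∞ as a quotient (0/0 or ∞/∞ form), then apply L'Hôpital's rule:
  lim(x→0) 2·x³·ln(6x) = 0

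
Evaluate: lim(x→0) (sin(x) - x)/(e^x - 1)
This is a 0/0 indeterminate form.

Apply L'Hôpital's rule: differentiate numerator and denominator separately.
  f(x) = -x + sin(x)   ⇒   f'(x) = cos(x) - 1
  g(x) = e^(x) - 1   ⇒   g'(x) = e^(x)
  lim(x→0) f'(x)/g'(x) = lim(x→0) (cos(x) - 1)/(e^(x))
  = 0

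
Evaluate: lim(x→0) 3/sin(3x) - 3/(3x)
This is an ∞-∞ indeterminate form.

Combine fractions or rationalize to convert ∞-∞ to 0/0 form:
  lim(x→0) 3/sin(3x) - 3/(3x) = 0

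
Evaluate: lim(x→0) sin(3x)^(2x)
This is an exponential indeterminate form.

For exponential indeterminate forms, take the natural log:
  Let L = lim(x→0) sin(3x)^(2x)
  Then ln(L) = lim(x→0) [exponent × ln(base)]
  Evaluate using L'Hôpital or standard limits, then exponentiate.
  L = 1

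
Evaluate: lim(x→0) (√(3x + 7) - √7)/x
This is a standard limit.

Factor or rationalize the expression:
  lim(x→0) (√(3x + 7) - √7)/x = 3·sqrt(7)/14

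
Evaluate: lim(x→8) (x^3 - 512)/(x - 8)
This is a standard limit.

Factor or rationalize the expression:
  lim(x→8) (x^3 - 512)/(x - 8) = 192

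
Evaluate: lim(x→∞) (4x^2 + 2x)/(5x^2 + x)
This is an ∞/∞ indeterminate form.

Apply L'Hôpital's rule: differentiate numerator and denominator separately.
  f(x) = 4·x^2 + 2·x   ⇒   f'(x) = 8·x + 2
  g(x) = 5·x^2 + x   ⇒   g'(x) = 10·x + 1
  lim(x→∞) f'(x)/g'(x) = lim(x→∞) (8·x + 2)/(10·x + 1)
  = 4/5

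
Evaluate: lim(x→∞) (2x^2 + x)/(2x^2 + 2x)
This is an ∞/∞ indeterminate form.

Apply L'Hôpital's rule: differentiate numerator and denominator separately.
  f(x) = 2·x^2 + x   ⇒   f'(x) = 4·x + 1
  g(x) = 2·x^2 + 2·x   ⇒   g'(x) = 4·x + 2
  lim(x→∞) f'(x)/g'(x) = lim(x→∞) (4·x + 1)/(4·x + 2)
  = 1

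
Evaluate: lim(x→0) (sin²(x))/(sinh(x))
This is a 0/0 indeterminate form.

Apply L'Hôpital's rule: differentiate numerator and denominator separately.
  f(x) = sin(x)^2   ⇒   f'(x) = 2·sin(x)·cos(x)
  g(x) = sinh(x)   ⇒   g'(x) = cosh(x)
  lim(x→0) f'(x)/g'(x) = lim(x→0) (2·sin(x)·cos(x))/(cosh(x))
  = 0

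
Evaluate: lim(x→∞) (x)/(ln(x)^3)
This is an ∞/∞ indeterminate form.

Apply L'Hôpital's rule: differentiate numerator and denominator separately.
  f(x) = x   ⇒   f'(x) = 1
  g(x) = ln(x)^3   ⇒   g'(x) = 3·ln(x)^2/x
  lim(x→∞) f'(x)/g'(x) = lim(x→∞) (1)/(3·ln(x)^2/x)
  = ∞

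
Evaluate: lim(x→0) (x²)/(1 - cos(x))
This is a 0/0 indeterminate form.

Apply L'Hôpital's rule: differentiate numerator and denominator separately.
  f(x) = x^2   ⇒   f'(x) = 2·x
  g(x) = 1 - cos(x)   ⇒   g'(x) = sin(x)
  lim(x→0) f'(x)/g'(x) = lim(x→0) (2·x)/(sin(x))
  = 2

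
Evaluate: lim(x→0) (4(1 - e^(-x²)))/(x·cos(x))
This is a 0/0 indeterminate form.

Apply L'Hôpital's rule: differentiate numerator and denominator separately.
  f(x) = 4 - 4·e^(-x^2)   ⇒   f'(x) = 8·x·e^(-x^2)
  g(x) = x·cos(x)   ⇒   g'(x) = -x·sin(x) + cos(x)
  lim(x→0) f'(x)/g'(x) = lim(x→0) (8·x·e^(-x^2))/(-x·sin(x) + cos(x))
  = 0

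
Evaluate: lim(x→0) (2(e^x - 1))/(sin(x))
This is a 0/0 indeterminate form.

Apply L'Hôpital's rule: differentiate numerator and denominator separately.
  f(x) = 2·e^(x) - 2   ⇒   f'(x) = 2·e^(x)
  g(x) = sin(x)   ⇒   g'(x) = cos(x)
  lim(x→0) f'(x)/g'(x) = lim(x→0) (2·e^(x))/(cos(x))
  = 2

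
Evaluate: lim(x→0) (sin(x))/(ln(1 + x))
This is a 0/0 indeterminate form.

Apply L'Hôpital's rule: differentiate numerator and denominator separately.
  f(x) = sin(x)   ⇒   f'(x) = cos(x)
  g(x) = ln(x + 1)   ⇒   g'(x) = 1/(x + 1)
  lim(x→0) f'(x)/g'(x) = lim(x→0) (cos(x))/(1/(x + 1))
  = 1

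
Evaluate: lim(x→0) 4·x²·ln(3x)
This is a 0·∞ indeterminate form.

Rewrite 0·∞ as a quotient (0/0 or ∞/∞ form), then apply L'Hôpital's rule:
  lim(x→0) 4·x²·ln(3x) = 0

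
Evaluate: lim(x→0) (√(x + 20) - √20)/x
This is a standard limit.

Factor or rationalize the expression:
  lim(x→0) (√(x + 20) - √20)/x = sqrt(5)/20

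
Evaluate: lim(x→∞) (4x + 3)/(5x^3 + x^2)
This is an ∞/∞ indeterminate form.

Apply L'Hôpital's rule: differentiate numerator and denominator separately.
  f(x) = 4·x + 3   ⇒   f'(x) = 4
  g(x) = 5·x^3 + x^2   ⇒   g'(x) = 15·x^2 + 2·x
  lim(x→∞) f'(x)/g'(x) = lim(x→∞) (4)/(15·x^2 + 2·x)
  = 0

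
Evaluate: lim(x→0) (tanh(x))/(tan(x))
This is a 0/0 indeterminate form.

Apply L'Hôpital's rule: differentiate numerator and denominator separately.
  f(x) = tanh(x)   ⇒   f'(x) = 1 - tanh(x)^2
  g(x) = tan(x)   ⇒   g'(x) = tan(x)^2 + 1
  lim(x→0) f'(x)/g'(x) = lim(x→0) (1 - tanh(x)^2)/(tan(x)^2 + 1)
  = 1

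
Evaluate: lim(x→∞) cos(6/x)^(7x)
This is an exponential indeterminate form.

For exponential indeterminate forms, take the natural log:
  Let L = lim(x→∞) cos(6/x)^(7x)
  Then ln(L) = lim(x→∞) [exponent × ln(base)]
  Evaluate using L'Hôpital or standard limits, then exponentiate.
  L = 1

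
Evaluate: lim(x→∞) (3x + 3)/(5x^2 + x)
This is an ∞/∞ indeterminate form.

Apply L'Hôpital's rule: differentiate numerator and denominator separately.
  f(x) = 3·x + 3   ⇒   f'(x) = 3
  g(x) = 5·x^2 + x   ⇒   g'(x) = 10·x + 1
  lim(x→∞) f'(x)/g'(x) = lim(x→∞) (3)/(10·x + 1)
  = 0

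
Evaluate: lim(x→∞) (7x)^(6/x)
This is an exponential indeterminate form.

For exponential indeterminate forms, take the natural log:
  Let L = lim(x→∞) (7x)^(6/x)
  Then ln(L) = lim(x→∞) [exponent × ln(base)]
  Evaluate using L'Hôpital or standard limits, then exponentiate.
  L = 1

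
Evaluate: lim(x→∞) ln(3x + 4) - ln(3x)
This is an ∞-∞ indeterminate form.

Combine fractions or rationalize to convert ∞-∞ to 0/0 form:
  lim(x→∞) ln(3x + 4) - ln(3x) = 0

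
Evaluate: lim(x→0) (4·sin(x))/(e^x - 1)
This is a 0/0 indeterminate form.

Apply L'Hôpital's rule: differentiate numerator and denominator separately.
  f(x) = 4·sin(x)   ⇒   f'(x) = 4·cos(x)
  g(x) = e^(x) - 1   ⇒   g'(x) = e^(x)
  lim(x→0) f'(x)/g'(x) = lim(x→0) (4·cos(x))/(e^(x))
  = 4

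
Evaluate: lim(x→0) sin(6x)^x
This is an exponential indeterminate form.

For exponential indeterminate forms, take the natural log:
  Let L = lim(x→0) sin(6x)^x
  Then ln(L) = lim(x→0) [exponent × ln(base)]
  Evaluate using L'Hôpital or standard limits, then exponentiate.
  L = 1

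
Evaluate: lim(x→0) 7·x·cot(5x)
This is a 0·∞ indeterminate form.

Rewrite 0·∞ as a quotient (0/0 or ∞/∞ form), then apply L'Hôpital's rule:
  lim(x→0) 7·x·cot(5x) = 7/5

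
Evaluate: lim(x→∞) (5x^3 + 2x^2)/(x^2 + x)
This is an ∞/∞ indeterminate form.

Apply L'Hôpital's rule: differentiate numerator and denominator separately.
  f(x) = 5·x^3 + 2·x^2   ⇒   f'(x) = 15·x^2 + 4·x
  g(x) = x^2 + x   ⇒   g'(x) = 2·x + 1
  lim(x→∞) f'(x)/g'(x) = lim(x→∞) (15·x^2 + 4·x)/(2·x + 1)
  = ∞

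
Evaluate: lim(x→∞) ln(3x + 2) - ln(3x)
This is an ∞-∞ indeterminate form.

Combine fractions or rationalize to convert ∞-∞ to 0/0 form:
  lim(x→∞) ln(3x + 2) - ln(3x) = 0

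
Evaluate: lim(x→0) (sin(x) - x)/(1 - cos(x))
This is a 0/0 indeterminate form.

Apply L'Hôpital's rule: differentiate numerator and denominator separately.
  f(x) = -x + sin(x)   ⇒   f'(x) = cos(x) - 1
  g(x) = 1 - cos(x)   ⇒   g'(x) = sin(x)
  lim(x→0) f'(x)/g'(x) = lim(x→0) (cos(x) - 1)/(sin(x))
  = 0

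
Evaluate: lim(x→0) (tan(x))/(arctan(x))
This is a 0/0 indeterminate form.

Apply L'Hôpital's rule: differentiate numerator and denominator separately.
  f(x) = tan(x)   ⇒   f'(x) = tan(x)^2 + 1
  g(x) = atan(x)   ⇒   g'(x) = 1/(x^2 + 1)
  lim(x→0) f'(x)/g'(x) = lim(x→0) (tan(x)^2 + 1)/(1/(x^2 + 1))
  = 1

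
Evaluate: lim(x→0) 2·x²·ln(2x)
This is a 0·∞ indeterminate form.

Rewrite 0·∞ as a quotient (0/0 or ∞/∞ form), then apply L'Hôpital's rule:
  lim(x→0) 2·x²·ln(2x) = 0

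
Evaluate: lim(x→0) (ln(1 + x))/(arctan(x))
This is a 0/0 indeterminate form.

Apply L'Hôpital's rule: differentiate numerator and denominator separately.
  f(x) = ln(x + 1)   ⇒   f'(x) = 1/(x + 1)
  g(x) = atan(x)   ⇒   g'(x) = 1/(x^2 + 1)
  lim(x→0) f'(x)/g'(x) = lim(x→0) (1/(x + 1))/(1/(x^2 + 1))
  = 1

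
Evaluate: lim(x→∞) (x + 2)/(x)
This is an ∞/∞ indeterminate form.

Apply L'Hôpital's rule: differentiate numerator and denominator separately.
  f(x) = x + 2   ⇒   f'(x) = 1
  g(x) = x   ⇒   g'(x) = 1
  lim(x→∞) f'(x)/g'(x) = lim(x→∞) (1)/(1)
  = 1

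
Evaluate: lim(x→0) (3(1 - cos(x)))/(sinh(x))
This is a 0/0 indeterminate form.

Apply L'Hôpital's rule: differentiate numerator and denominator separately.
  f(x) = 3 - 3·cos(x)   ⇒   f'(x) = 3·sin(x)
  g(x) = sinh(x)   ⇒   g'(x) = cosh(x)
  lim(x→0) f'(x)/g'(x) = lim(x→0) (3·sin(x))/(cosh(x))
  = 0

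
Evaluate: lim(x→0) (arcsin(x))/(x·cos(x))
This is a 0/0 indeterminate form.

Apply L'Hôpital's rule: differentiate numerator and denominator separately.
  f(x) = asin(x)   ⇒   f'(x) = 1/sqrt(1 - x^2)
  g(x) = x·cos(x)   ⇒   g'(x) = -x·sin(x) + cos(x)
  lim(x→0) f'(x)/g'(x) = lim(x→0) (1/sqrt(1 - x^2))/(-x·sin(x) + cos(x))
  = 1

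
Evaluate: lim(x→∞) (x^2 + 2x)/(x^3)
This is an ∞/∞ indeterminate form.

Apply L'Hôpital's rule: differentiate numerator and denominator separately.
  f(x) = x^2 + 2·x   ⇒   f'(x) = 2·x + 2
  g(x) = x^3   ⇒   g'(x) = 3·x^2
  lim(x→∞) f'(x)/g'(x) = lim(x→∞) (2·x + 2)/(3·x^2)
  = 0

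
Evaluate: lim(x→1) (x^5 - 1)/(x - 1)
This is a standard limit.

Factor or rationalize the expression:
  lim(x→1) (x^5 - 1)/(x - 1) = 5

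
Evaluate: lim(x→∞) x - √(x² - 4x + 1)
This is an ∞-∞ indeterminate form.

Combine fractions or rationalize to convert ∞-∞ to 0/0 form:
  lim(x→∞) x - √(x² - 4x + 1) = 2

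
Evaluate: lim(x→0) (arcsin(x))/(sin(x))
This is a 0/0 indeterminate form.

Apply L'Hôpital's rule: differentiate numerator and denominator separately.
  f(x) = asin(x)   ⇒   f'(x) = 1/sqrt(1 - x^2)
  g(x) = sin(x)   ⇒   g'(x) = cos(x)
  lim(x→0) f'(x)/g'(x) = lim(x→0) (1/sqrt(1 - x^2))/(cos(x))
  = 1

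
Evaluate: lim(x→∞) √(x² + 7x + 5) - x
This is an ∞-∞ indeterminate form.

Combine fractions or rationalize to convert ∞-∞ to 0/0 form:
  lim(x→∞) √(x² + 7x + 5) - x = 7/2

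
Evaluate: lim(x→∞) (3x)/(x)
This is an ∞/∞ indeterminate form.

Apply L'Hôpital's rule: differentiate numerator and denominator separately.
  f(x) = 3·x   ⇒   f'(x) = 3
  g(x) = x   ⇒   g'(x) = 1
  lim(x→∞) f'(x)/g'(x) = lim(x→∞) (3)/(1)
  = 3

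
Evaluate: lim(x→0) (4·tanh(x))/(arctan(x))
This is a 0/0 indeterminate form.

Apply L'Hôpital's rule: differentiate numerator and denominator separately.
  f(x) = 4·tanh(x)   ⇒   f'(x) = 4 - 4·tanh(x)^2
  g(x) = atan(x)   ⇒   g'(x) = 1/(x^2 + 1)
  lim(x→0) f'(x)/g'(x) = lim(x→0) (4 - 4·tanh(x)^2)/(1/(x^2 + 1))
  = 4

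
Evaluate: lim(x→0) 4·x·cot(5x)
This is a 0·∞ indeterminate form.

Rewrite 0·∞ as a quotient (0/0 or ∞/∞ form), then apply L'Hôpital's rule:
  lim(x→0) 4·x·cot(5x) = 4/5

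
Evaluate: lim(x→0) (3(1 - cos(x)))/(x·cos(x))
This is a 0/0 indeterminate form.

Apply L'Hôpital's rule: differentiate numerator and denominator separately.
  f(x) = 3 - 3·cos(x)   ⇒   f'(x) = 3·sin(x)
  g(x) = x·cos(x)   ⇒   g'(x) = -x·sin(x) + cos(x)
  lim(x→0) f'(x)/g'(x) = lim(x→0) (3·sin(x))/(-x·sin(x) + cos(x))
  = 0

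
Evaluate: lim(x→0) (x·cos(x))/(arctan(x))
This is a 0/0 indeterminate form.

Apply L'Hôpital's rule: differentiate numerator and denominator separately.
  f(x) = x·cos(x)   ⇒   f'(x) = -x·sin(x) + cos(x)
  g(x) = atan(x)   ⇒   g'(x) = 1/(x^2 + 1)
  lim(x→0) f'(x)/g'(x) = lim(x→0) (-x·sin(x) + cos(x))/(1/(x^2 + 1))
  = 1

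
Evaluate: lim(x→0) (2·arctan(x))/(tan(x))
This is a 0/0 indeterminate form.

Apply L'Hôpital's rule: differentiate numerator and denominator separately.
  f(x) = 2·atan(x)   ⇒   f'(x) = 2/(x^2 + 1)
  g(x) = tan(x)   ⇒   g'(x) = tan(x)^2 + 1
  lim(x→0) f'(x)/g'(x) = lim(x→0) (2/(x^2 + 1))/(tan(x)^2 + 1)
  = 2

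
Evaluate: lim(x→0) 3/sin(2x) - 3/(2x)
This is an ∞-∞ indeterminate form.

Combine fractions or rationalize to convert ∞-∞ to 0/0 form:
  lim(x→0) 3/sin(2x) - 3/(2x) = 0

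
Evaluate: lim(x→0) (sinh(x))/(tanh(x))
This is a 0/0 indeterminate form.

Apply L'Hôpital's rule: differentiate numerator and denominator separately.
  f(x) = sinh(x)   ⇒   f'(x) = cosh(x)
  g(x) = tanh(x)   ⇒   g'(x) = 1 - tanh(x)^2
  lim(x→0) f'(x)/g'(x) = lim(x→0) (cosh(x))/(1 - tanh(x)^2)
  = 1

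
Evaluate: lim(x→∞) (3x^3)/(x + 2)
This is an ∞/∞ indeterminate form.

Apply L'Hôpital's rule: differentiate numerator and denominator separately.
  f(x) = 3·x^3   ⇒   f'(x) = 9·x^2
  g(x) = x + 2   ⇒   g'(x) = 1
  lim(x→∞) f'(x)/g'(x) = lim(x→∞) (9·x^2)/(1)
  = ∞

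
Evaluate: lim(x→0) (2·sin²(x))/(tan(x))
This is a 0/0 indeterminate form.

Apply L'Hôpital's rule: differentiate numerator and denominator separately.
  f(x) = 2·sin(x)^2   ⇒   f'(x) = 4·sin(x)·cos(x)
  g(x) = tan(x)   ⇒   g'(x) = tan(x)^2 + 1
  lim(x→0) f'(x)/g'(x) = lim(x→0) (4·sin(x)·cos(x))/(tan(x)^2 + 1)
  = 0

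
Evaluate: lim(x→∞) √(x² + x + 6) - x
This is an ∞-∞ indeterminate form.

Combine fractions or rationalize to convert ∞-∞ to 0/0 form:
  lim(x→∞) √(x² + x + 6) - x = 1/2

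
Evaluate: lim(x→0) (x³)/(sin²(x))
This is a 0/0 indeterminate form.

Apply L'Hôpital's rule: differentiate numerator and denominator separately.
  f(x) = x^3   ⇒   f'(x) = 3·x^2
  g(x) = sin(x)^2   ⇒   g'(x) = 2·sin(x)·cos(x)
  lim(x→0) f'(x)/g'(x) = lim(x→0) (3·x^2)/(2·sin(x)·cos(x))
  = 0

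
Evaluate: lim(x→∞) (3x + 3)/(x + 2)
This is an ∞/∞ indeterminate form.

Apply L'Hôpital's rule: differentiate numerator and denominator separately.
  f(x) = 3·x + 3   ⇒   f'(x) = 3
  g(x) = x + 2   ⇒   g'(x) = 1
  lim(x→∞) f'(x)/g'(x) = lim(x→∞) (3)/(1)
  = 3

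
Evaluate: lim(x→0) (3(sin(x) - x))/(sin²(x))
This is a 0/0 indeterminate form.

Apply L'Hôpital's rule: differentiate numerator and denominator separately.
  f(x) = -3·x + 3·sin(x)   ⇒   f'(x) = 3·cos(x) - 3
  g(x) = sin(x)^2   ⇒   g'(x) = 2·sin(x)·cos(x)
  lim(x→0) f'(x)/g'(x) = lim(x→0) (3·cos(x) - 3)/(2·sin(x)·cos(x))
  = 0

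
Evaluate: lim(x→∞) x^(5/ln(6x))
This is an exponential indeterminate form.

For exponential indeterminate forms, take the natural log:
  Let L = lim(x→∞) x^(5/ln(6x))
  Then ln(L) = lim(x→∞) [exponent × ln(base)]
  Evaluate using L'Hôpital or standard limits, then exponentiate.
  L = e^(5)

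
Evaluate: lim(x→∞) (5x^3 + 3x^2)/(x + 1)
This is an ∞/∞ indeterminate form.

Apply L'Hôpital's rule: differentiate numerator and denominator separately.
  f(x) = 5·x^3 + 3·x^2   ⇒   f'(x) = 15·x^2 + 6·x
  g(x) = x + 1   ⇒   g'(x) = 1
  lim(x→∞) f'(x)/g'(x) = lim(x→∞) (15·x^2 + 6·x)/(1)
  = ∞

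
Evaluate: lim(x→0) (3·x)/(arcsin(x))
This is a 0/0 indeterminate form.

Apply L'Hôpital's rule: differentiate numerator and denominator separately.
  f(x) = 3·x   ⇒   f'(x) = 3
  g(x) = asin(x)   ⇒   g'(x) = 1/sqrt(1 - x^2)
  lim(x→0) f'(x)/g'(x) = lim(x→0) (3)/(1/sqrt(1 - x^2))
  = 3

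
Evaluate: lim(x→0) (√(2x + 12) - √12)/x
This is a standard limit.

Factor or rationalize the expression:
  lim(x→0) (√(2x + 12) - √12)/x = sqrt(3)/6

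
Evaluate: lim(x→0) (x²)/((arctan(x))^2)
This is a 0/0 indeterminate form.

Apply L'Hôpital's rule: differentiate numerator and denominator separately.
  f(x) = x^2   ⇒   f'(x) = 2·x
  g(x) = atan(x)^2   ⇒   g'(x) = 2·atan(x)/(x^2 + 1)
  lim(x→0) f'(x)/g'(x) = lim(x→0) (2·x)/(2·atan(x)/(x^2 + 1))
  = 1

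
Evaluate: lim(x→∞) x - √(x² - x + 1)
This is an ∞-∞ indeterminate form.

Combine fractions or rationalize to convert ∞-∞ to 0/0 form:
  lim(x→∞) x - √(x² - x + 1) = 1/2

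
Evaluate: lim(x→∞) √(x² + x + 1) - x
This is an ∞-∞ indeterminate form.

Combine fractions or rationalize to convert ∞-∞ to 0/0 form:
  lim(x→∞) √(x² + x + 1) - x = 1/2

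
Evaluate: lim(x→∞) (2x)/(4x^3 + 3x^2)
This is an ∞/∞ indeterminate form.

Apply L'Hôpital's rule: differentiate numerator and denominator separately.
  f(x) = 2·x   ⇒   f'(x) = 2
  g(x) = 4·x^3 + 3·x^2   ⇒   g'(x) = 12·x^2 + 6·x
  lim(x→∞) f'(x)/g'(x) = lim(x→∞) (2)/(12·x^2 + 6·x)
  = 0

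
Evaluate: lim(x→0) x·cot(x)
This is a 0·∞ indeterminate form.

Rewrite 0·∞ as a quotient (0/0 or ∞/∞ form), then apply L'Hôpital's rule:
  lim(x→0) x·cot(x) = 1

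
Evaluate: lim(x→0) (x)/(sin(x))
This is a 0/0 indeterminate form.

Apply L'Hôpital's rule: differentiate numerator and denominator separately.
  f(x) = x   ⇒   f'(x) = 1
  g(x) = sin(x)   ⇒   g'(x) = cos(x)
  lim(x→0) f'(x)/g'(x) = lim(x→0) (1)/(cos(x))
  = 1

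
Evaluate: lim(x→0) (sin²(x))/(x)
This is a 0/0 indeterminate form.

Apply L'Hôpital's rule: differentiate numerator and denominator separately.
  f(x) = sin(x)^2   ⇒   f'(x) = 2·sin(x)·cos(x)
  g(x) = x   ⇒   g'(x) = 1
  lim(x→0) f'(x)/g'(x) = lim(x→0) (2·sin(x)·cos(x))/(1)
  = 0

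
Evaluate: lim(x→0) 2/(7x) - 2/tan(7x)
This is an ∞-∞ indeterminate form.

Combine fractions or rationalize to convert ∞-∞ to 0/0 form:
  lim(x→0) 2/(7x) - 2/tan(7x) = 0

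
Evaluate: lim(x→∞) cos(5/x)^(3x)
This is an exponential indeterminate form.

For exponential indeterminate forms, take the natural log:
  Let L = lim(x→∞) cos(5/x)^(3x)
  Then ln(L) = lim(x→∞) [exponent × ln(base)]
  Evaluate using L'Hôpital or standard limits, then exponentiate.
  L = 1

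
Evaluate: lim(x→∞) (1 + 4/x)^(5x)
This is an exponential indeterminate form.

For exponential indeterminate forms, take the natural log:
  Let L = lim(x→∞) (1 + 4/x)^(5x)
  Then ln(L) = lim(x→∞) [exponent × ln(base)]
  Evaluate using L'Hôpital or standard limits, then exponentiate.
  L = e^(20)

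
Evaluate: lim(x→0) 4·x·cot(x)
This is a 0·∞ indeterminate form.

Rewrite 0·∞ as a quotient (0/0 or ∞/∞ form), then apply L'Hôpital's rule:
  lim(x→0) 4·x·cot(x) = 4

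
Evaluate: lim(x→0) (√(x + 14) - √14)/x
This is a standard limit.

Factor or rationalize the expression:
  lim(x→0) (√(x + 14) - √14)/x = sqrt(14)/28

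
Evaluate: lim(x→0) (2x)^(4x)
This is an exponential indeterminate form.

For exponential indeterminate forms, take the natural log:
  Let L = lim(x→0) (2x)^(4x)
  Then ln(L) = lim(x→0) [exponent × ln(base)]
  Evaluate using L'Hôpital or standard limits, then exponentiate.
  L = 1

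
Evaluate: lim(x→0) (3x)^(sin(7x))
This is an exponential indeterminate form.

For exponential indeterminate forms, take the natural log:
  Let L = lim(x→0) (3x)^(sin(7x))
  Then ln(L) = lim(x→0) [exponent × ln(base)]
  Evaluate using L'Hôpital or standard limits, then exponentiate.
  L = 1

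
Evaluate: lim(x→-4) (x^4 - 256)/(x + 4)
This is a standard limit.

Factor or rationalize the expression:
  lim(x→-4) (x^4 - 256)/(x + 4) = -256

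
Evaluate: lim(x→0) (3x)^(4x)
This is an exponential indeterminate form.

For exponential indeterminate forms, take the natural log:
  Let L = lim(x→0) (3x)^(4x)
  Then ln(L) = lim(x→0) [exponent × ln(base)]
  Evaluate using L'Hôpital or standard limits, then exponentiate.
  L = 1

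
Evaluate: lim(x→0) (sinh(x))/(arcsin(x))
This is a 0/0 indeterminate form.

Apply L'Hôpital's rule: differentiate numerator and denominator separately.
  f(x) = sinh(x)   ⇒   f'(x) = cosh(x)
  g(x) = asin(x)   ⇒   g'(x) = 1/sqrt(1 - x^2)
  lim(x→0) f'(x)/g'(x) = lim(x→0) (cosh(x))/(1/sqrt(1 - x^2))
  = 1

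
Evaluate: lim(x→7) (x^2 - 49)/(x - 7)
This is a standard limit.

Factor or rationalize the expression:
  lim(x→7) (x^2 - 49)/(x - 7) = 14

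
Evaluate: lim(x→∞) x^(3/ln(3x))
This is an exponential indeterminate form.

For exponential indeterminate forms, take the natural log:
  Let L = lim(x→∞) x^(3/ln(3x))
  Then ln(L) = lim(x→∞) [exponent × ln(base)]
  Evaluate using L'Hôpital or standard limits, then exponentiate.
  L = e^(3)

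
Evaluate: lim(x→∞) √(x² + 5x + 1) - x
This is an ∞-∞ indeterminate form.

Combine fractions or rationalize to convert ∞-∞ to 0/0 form:
  lim(x→∞) √(x² + 5x + 1) - x = 5/2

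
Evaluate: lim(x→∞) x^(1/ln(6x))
This is an exponential indeterminate form.

For exponential indeterminate forms, take the natural log:
  Let L = lim(x→∞) x^(1/ln(6x))
  Then ln(L) = lim(x→∞) [exponent × ln(base)]
  Evaluate using L'Hôpital or standard limits, then exponentiate.
  L = e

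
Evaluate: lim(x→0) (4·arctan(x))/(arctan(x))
This is a 0/0 indeterminate form.

Apply L'Hôpital's rule: differentiate numerator and denominator separately.
  f(x) = 4·atan(x)   ⇒   f'(x) = 4/(x^2 + 1)
  g(x) = atan(x)   ⇒   g'(x) = 1/(x^2 + 1)
  lim(x→0) f'(x)/g'(x) = lim(x→0) (4/(x^2 + 1))/(1/(x^2 + 1))
  = 4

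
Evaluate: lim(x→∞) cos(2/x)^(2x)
This is an exponential indeterminate form.

For exponential indeterminate forms, take the natural log:
  Let L = lim(x→∞) cos(2/x)^(2x)
  Then ln(L) = lim(x→∞) [exponent × ln(base)]
  Evaluate using L'Hôpital or standard limits, then exponentiate.
  L = 1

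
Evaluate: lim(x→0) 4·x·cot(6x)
This is a 0·∞ indeterminate form.

Rewrite 0·∞ as a quotient (0/0 or ∞/∞ form), then apply L'Hôpital's rule:
  lim(x→0) 4·x·cot(6x) = 2/3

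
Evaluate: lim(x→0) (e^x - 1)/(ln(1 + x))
This is a 0/0 indeterminate form.

Apply L'Hôpital's rule: differentiate numerator and denominator separately.
  f(x) = e^(x) - 1   ⇒   f'(x) = e^(x)
  g(x) = ln(x + 1)   ⇒   g'(x) = 1/(x + 1)
  lim(x→0) f'(x)/g'(x) = lim(x→0) (e^(x))/(1/(x + 1))
  = 1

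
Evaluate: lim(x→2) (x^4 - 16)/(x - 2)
This is a standard limit.

Factor or rationalize the expression:
  lim(x→2) (x^4 - 16)/(x - 2) = 32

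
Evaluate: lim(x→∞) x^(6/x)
This is an exponential indeterminate form.

For exponential indeterminate forms, take the natural log:
  Let L = lim(x→∞) x^(6/x)
  Then ln(L) = lim(x→∞) [exponent × ln(base)]
  Evaluate using L'Hôpital or standard limits, then exponentiate.
  L = 1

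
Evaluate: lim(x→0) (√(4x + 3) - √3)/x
This is a standard limit.

Factor or rationalize the expression:
  lim(x→0) (√(4x + 3) - √3)/x = 2·sqrt(3)/3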